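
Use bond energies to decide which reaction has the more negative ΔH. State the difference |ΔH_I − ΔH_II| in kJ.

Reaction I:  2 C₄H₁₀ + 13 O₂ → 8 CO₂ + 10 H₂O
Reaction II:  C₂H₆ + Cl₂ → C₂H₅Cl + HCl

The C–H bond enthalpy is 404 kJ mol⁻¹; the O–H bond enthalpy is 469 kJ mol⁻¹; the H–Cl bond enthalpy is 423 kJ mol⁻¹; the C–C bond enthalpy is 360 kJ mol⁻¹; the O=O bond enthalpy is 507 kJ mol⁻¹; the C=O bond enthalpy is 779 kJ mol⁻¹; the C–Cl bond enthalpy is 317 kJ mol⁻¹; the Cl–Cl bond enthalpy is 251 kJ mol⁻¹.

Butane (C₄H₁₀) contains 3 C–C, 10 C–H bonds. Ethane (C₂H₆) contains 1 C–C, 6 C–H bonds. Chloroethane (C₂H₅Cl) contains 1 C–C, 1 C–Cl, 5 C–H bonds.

Reaction I, by 4928 kJ

Reaction I:
  Bonds broken (reactants):
    C–C: 6 × 360 = 2160
    C–H: 20 × 404 = 8080
    O=O: 13 × 507 = 6591
    Σ(broken) = 16831 kJ
  Bonds formed (products):
    C=O: 16 × 779 = 12464
    O–H: 20 × 469 = 9380
    Σ(formed) = 21844 kJ
  ΔH_I = 16831 − 21844 = −5013 kJ
Reaction II:
  Bonds broken (reactants):
    C–C: 1 × 360 = 360
    C–H: 6 × 404 = 2424
    Cl–Cl: 1 × 251 = 251
    Σ(broken) = 3035 kJ
  Bonds formed (products):
    C–C: 1 × 360 = 360
    C–Cl: 1 × 317 = 317
    C–H: 5 × 404 = 2020
    H–Cl: 1 × 423 = 423
    Σ(formed) = 3120 kJ
  ΔH_II = 3035 − 3120 = −85 kJ
ΔH_I − ΔH_II = −4928 kJ, so reaction I has the more negative ΔH; |ΔH_I − ΔH_II| = 4928 kJ.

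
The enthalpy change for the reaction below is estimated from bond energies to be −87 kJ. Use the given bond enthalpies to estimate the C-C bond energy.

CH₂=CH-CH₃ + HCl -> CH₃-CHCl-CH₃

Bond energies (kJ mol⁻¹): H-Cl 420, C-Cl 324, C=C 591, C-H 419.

Let D be the C-C bond energy.
Σ(broken) = 1×D + 6×419 + 1×591 + 1×420 = 3525 + D
Σ(formed) = 2×D + 1×324 + 7×419 = 3257 + 2D
ΔH = Σ(broken) − Σ(formed) = (3525 + D) − (3257 + 2D) = +268 − D
Setting this equal to −87 kJ gives D = 355 kJ/mol.

D(C-C) ≈ 355 kJ/mol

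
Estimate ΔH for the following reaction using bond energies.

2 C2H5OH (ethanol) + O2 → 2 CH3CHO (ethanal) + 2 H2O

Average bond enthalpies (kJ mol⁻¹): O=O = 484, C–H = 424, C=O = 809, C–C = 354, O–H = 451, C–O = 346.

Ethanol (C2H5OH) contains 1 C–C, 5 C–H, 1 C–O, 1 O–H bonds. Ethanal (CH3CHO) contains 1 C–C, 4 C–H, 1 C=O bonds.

Bonds broken (reactants):
  C–C: 2 × 354 = 708
  C–H: 10 × 424 = 4240
  C–O: 2 × 346 = 692
  O–H: 2 × 451 = 902
  O=O: 1 × 484 = 484
  Σ(broken) = 7026 kJ
Bonds formed (products):
  C–C: 2 × 354 = 708
  C–H: 8 × 424 = 3392
  C=O: 2 × 809 = 1618
  O–H: 4 × 451 = 1804
  Σ(formed) = 7522 kJ
ΔH = Σ(broken) − Σ(formed) = 7026 − 7522 = −496 kJ

ΔH ≈ −496 kJ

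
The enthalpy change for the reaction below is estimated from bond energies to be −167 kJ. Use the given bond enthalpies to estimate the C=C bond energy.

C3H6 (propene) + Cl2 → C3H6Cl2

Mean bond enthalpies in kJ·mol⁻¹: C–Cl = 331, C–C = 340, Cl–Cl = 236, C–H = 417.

D(C=C) ≈ 599 kJ/mol

Let D be the C=C bond energy.
Σ(broken) = 1×340 + 6×417 + 1×D + 1×236 = 3078 + D
Σ(formed) = 2×340 + 2×331 + 6×417 = 3844
ΔH = Σ(broken) − Σ(formed) = (3078 + D) − (3844) = −766 + D
Setting this equal to −167 kJ gives D = 599 kJ/mol.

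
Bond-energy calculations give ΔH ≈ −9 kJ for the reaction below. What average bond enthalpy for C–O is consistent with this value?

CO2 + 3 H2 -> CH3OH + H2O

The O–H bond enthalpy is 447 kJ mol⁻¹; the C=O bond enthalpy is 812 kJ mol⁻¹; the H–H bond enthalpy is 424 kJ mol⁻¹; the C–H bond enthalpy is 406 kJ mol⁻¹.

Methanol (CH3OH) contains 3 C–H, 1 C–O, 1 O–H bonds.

D(C–O) ≈ 346 kJ/mol

Let D be the C–O bond energy.
Σ(broken) = 2×812 + 3×424 = 2896
Σ(formed) = 3×406 + 1×D + 3×447 = 2559 + D
ΔH = Σ(broken) − Σ(formed) = (2896) − (2559 + D) = +337 − D
Setting this equal to −9 kJ gives D = 346 kJ/mol.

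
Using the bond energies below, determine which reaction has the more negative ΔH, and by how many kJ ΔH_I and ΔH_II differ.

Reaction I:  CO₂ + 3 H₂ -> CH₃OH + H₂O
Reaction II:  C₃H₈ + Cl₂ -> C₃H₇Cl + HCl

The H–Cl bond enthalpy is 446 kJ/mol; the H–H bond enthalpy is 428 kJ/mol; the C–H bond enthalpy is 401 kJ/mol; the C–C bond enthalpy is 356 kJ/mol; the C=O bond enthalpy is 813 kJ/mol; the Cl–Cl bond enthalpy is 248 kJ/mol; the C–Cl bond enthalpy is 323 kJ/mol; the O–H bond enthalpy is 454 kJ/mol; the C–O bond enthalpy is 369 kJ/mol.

Reaction II, by 96 kJ

Reaction I:
  Bonds broken (reactants):
    C=O: 2 × 813 = 1626
    H–H: 3 × 428 = 1284
    Σ(broken) = 2910 kJ
  Bonds formed (products):
    C–H: 3 × 401 = 1203
    C–O: 1 × 369 = 369
    O–H: 3 × 454 = 1362
    Σ(formed) = 2934 kJ
  ΔH_I = 2910 − 2934 = −24 kJ
Reaction II:
  Bonds broken (reactants):
    C–C: 2 × 356 = 712
    C–H: 8 × 401 = 3208
    Cl–Cl: 1 × 248 = 248
    Σ(broken) = 4168 kJ
  Bonds formed (products):
    C–C: 2 × 356 = 712
    C–Cl: 1 × 323 = 323
    C–H: 7 × 401 = 2807
    H–Cl: 1 × 446 = 446
    Σ(formed) = 4288 kJ
  ΔH_II = 4168 − 4288 = −120 kJ
ΔH_I − ΔH_II = +96 kJ, so reaction II has the more negative ΔH; |ΔH_I − ΔH_II| = 96 kJ.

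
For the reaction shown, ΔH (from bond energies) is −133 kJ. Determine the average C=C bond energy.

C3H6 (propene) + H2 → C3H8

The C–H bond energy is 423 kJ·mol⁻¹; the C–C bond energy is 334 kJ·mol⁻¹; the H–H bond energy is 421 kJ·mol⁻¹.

D(C=C) ≈ 626 kJ/mol

Let D be the C=C bond energy.
Σ(broken) = 1×334 + 6×423 + 1×D + 1×421 = 3293 + D
Σ(formed) = 2×334 + 8×423 = 4052
ΔH = Σ(broken) − Σ(formed) = (3293 + D) − (4052) = −759 + D
Setting this equal to −133 kJ gives D = 626 kJ/mol.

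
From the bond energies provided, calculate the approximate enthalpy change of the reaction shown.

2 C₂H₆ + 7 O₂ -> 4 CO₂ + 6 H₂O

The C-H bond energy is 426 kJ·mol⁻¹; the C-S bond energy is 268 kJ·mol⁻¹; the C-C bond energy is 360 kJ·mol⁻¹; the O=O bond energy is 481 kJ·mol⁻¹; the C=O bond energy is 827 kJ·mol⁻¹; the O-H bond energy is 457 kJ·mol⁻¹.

ΔH ≈ −2901 kJ

Bonds broken (reactants):
  C-C: 2 × 360 = 720
  C-H: 12 × 426 = 5112
  O=O: 7 × 481 = 3367
  Σ(broken) = 9199 kJ
Bonds formed (products):
  C=O: 8 × 827 = 6616
  O-H: 12 × 457 = 5484
  Σ(formed) = 12100 kJ
ΔH = Σ(broken) − Σ(formed) = 9199 − 12100 = −2901 kJ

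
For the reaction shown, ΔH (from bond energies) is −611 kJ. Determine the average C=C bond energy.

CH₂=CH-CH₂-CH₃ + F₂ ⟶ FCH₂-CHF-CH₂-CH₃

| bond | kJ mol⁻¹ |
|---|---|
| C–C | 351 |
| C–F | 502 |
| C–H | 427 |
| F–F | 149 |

D(C=C) ≈ 595 kJ/mol

Let D be the C=C bond energy.
Σ(broken) = 2×351 + 8×427 + 1×D + 1×149 = 4267 + D
Σ(formed) = 3×351 + 2×502 + 8×427 = 5473
ΔH = Σ(broken) − Σ(formed) = (4267 + D) − (5473) = −1206 + D
Setting this equal to −611 kJ gives D = 595 kJ/mol.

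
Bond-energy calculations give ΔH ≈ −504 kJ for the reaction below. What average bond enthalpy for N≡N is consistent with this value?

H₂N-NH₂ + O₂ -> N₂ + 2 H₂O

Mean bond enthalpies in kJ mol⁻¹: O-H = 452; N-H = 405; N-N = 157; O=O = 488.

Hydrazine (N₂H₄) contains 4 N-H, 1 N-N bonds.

Let D be the N≡N bond energy.
Σ(broken) = 4×405 + 1×157 + 1×488 = 2265
Σ(formed) = 1×D + 4×452 = 1808 + D
ΔH = Σ(broken) − Σ(formed) = (2265) − (1808 + D) = +457 − D
Setting this equal to −504 kJ gives D = 961 kJ/mol.

D(N≡N) ≈ 961 kJ/mol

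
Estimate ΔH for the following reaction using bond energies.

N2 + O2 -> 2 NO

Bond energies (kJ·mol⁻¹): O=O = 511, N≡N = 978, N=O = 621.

ΔH ≈ +247 kJ

Bonds broken (reactants):
  N≡N: 1 × 978 = 978
  O=O: 1 × 511 = 511
  Σ(broken) = 1489 kJ
Bonds formed (products):
  N=O: 2 × 621 = 1242
  Σ(formed) = 1242 kJ
ΔH = Σ(broken) − Σ(formed) = 1489 − 1242 = +247 kJ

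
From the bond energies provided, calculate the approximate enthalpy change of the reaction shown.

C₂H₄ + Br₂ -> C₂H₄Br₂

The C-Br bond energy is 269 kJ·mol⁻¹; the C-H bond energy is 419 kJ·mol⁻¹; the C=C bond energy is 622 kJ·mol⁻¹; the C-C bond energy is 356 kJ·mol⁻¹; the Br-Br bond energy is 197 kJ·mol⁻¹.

Bonds broken (reactants):
  Br-Br: 1 × 197 = 197
  C-H: 4 × 419 = 1676
  C=C: 1 × 622 = 622
  Σ(broken) = 2495 kJ
Bonds formed (products):
  C-Br: 2 × 269 = 538
  C-C: 1 × 356 = 356
  C-H: 4 × 419 = 1676
  Σ(formed) = 2570 kJ
ΔH = Σ(broken) − Σ(formed) = 2495 − 2570 = −75 kJ

ΔH ≈ −75 kJ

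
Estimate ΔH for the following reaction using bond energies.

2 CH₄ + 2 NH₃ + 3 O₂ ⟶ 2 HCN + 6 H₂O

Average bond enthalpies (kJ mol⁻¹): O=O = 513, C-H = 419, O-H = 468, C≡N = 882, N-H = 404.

ΔH ≈ −903 kJ

Bonds broken (reactants):
  C-H: 8 × 419 = 3352
  N-H: 6 × 404 = 2424
  O=O: 3 × 513 = 1539
  Σ(broken) = 7315 kJ
Bonds formed (products):
  C≡N: 2 × 882 = 1764
  C-H: 2 × 419 = 838
  O-H: 12 × 468 = 5616
  Σ(formed) = 8218 kJ
ΔH = Σ(broken) − Σ(formed) = 7315 − 8218 = −903 kJ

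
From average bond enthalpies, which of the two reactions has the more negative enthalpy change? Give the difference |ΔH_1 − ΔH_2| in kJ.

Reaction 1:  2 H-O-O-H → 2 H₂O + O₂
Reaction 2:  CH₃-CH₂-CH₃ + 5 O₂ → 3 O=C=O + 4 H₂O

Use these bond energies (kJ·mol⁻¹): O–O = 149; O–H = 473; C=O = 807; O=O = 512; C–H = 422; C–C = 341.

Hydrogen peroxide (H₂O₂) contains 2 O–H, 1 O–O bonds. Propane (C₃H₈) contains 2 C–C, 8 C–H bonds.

Reaction 1:
  Bonds broken (reactants):
    O–H: 4 × 473 = 1892
    O–O: 2 × 149 = 298
    Σ(broken) = 2190 kJ
  Bonds formed (products):
    O–H: 4 × 473 = 1892
    O=O: 1 × 512 = 512
    Σ(formed) = 2404 kJ
  ΔH_1 = 2190 − 2404 = −214 kJ
Reaction 2:
  Bonds broken (reactants):
    C–C: 2 × 341 = 682
    C–H: 8 × 422 = 3376
    O=O: 5 × 512 = 2560
    Σ(broken) = 6618 kJ
  Bonds formed (products):
    C=O: 6 × 807 = 4842
    O–H: 8 × 473 = 3784
    Σ(formed) = 8626 kJ
  ΔH_2 = 6618 − 8626 = −2008 kJ
ΔH_1 − ΔH_2 = +1794 kJ, so reaction 2 has the more negative ΔH; |ΔH_1 − ΔH_2| = 1794 kJ.

Reaction 2, by 1794 kJ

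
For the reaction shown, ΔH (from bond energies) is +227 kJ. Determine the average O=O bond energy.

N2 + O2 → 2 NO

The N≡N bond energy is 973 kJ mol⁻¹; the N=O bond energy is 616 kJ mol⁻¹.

Let D be the O=O bond energy.
Σ(broken) = 1×973 + 1×D = 973 + D
Σ(formed) = 2×616 = 1232
ΔH = Σ(broken) − Σ(formed) = (973 + D) − (1232) = −259 + D
Setting this equal to +227 kJ gives D = 486 kJ/mol.

D(O=O) ≈ 486 kJ/mol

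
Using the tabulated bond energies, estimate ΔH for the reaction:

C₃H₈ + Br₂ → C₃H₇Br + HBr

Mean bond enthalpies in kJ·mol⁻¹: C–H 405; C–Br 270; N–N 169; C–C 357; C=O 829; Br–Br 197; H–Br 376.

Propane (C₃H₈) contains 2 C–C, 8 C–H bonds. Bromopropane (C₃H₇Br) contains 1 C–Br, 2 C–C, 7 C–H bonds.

Bonds broken (reactants):
  Br–Br: 1 × 197 = 197
  C–C: 2 × 357 = 714
  C–H: 8 × 405 = 3240
  Σ(broken) = 4151 kJ
Bonds formed (products):
  C–Br: 1 × 270 = 270
  C–C: 2 × 357 = 714
  C–H: 7 × 405 = 2835
  H–Br: 1 × 376 = 376
  Σ(formed) = 4195 kJ
ΔH = Σ(broken) − Σ(formed) = 4151 − 4195 = −44 kJ

ΔH ≈ −44 kJ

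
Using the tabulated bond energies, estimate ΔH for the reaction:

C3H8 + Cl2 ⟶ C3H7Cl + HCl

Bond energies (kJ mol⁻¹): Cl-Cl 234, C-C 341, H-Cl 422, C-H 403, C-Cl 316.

ΔH ≈ −101 kJ

Bonds broken (reactants):
  C-C: 2 × 341 = 682
  C-H: 8 × 403 = 3224
  Cl-Cl: 1 × 234 = 234
  Σ(broken) = 4140 kJ
Bonds formed (products):
  C-C: 2 × 341 = 682
  C-Cl: 1 × 316 = 316
  C-H: 7 × 403 = 2821
  H-Cl: 1 × 422 = 422
  Σ(formed) = 4241 kJ
ΔH = Σ(broken) − Σ(formed) = 4140 − 4241 = −101 kJ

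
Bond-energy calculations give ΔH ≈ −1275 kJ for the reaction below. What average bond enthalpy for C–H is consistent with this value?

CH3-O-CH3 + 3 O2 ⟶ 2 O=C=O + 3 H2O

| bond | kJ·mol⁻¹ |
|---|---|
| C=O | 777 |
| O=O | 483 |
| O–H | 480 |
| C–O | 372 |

D(C–H) ≈ 420 kJ/mol

Let D be the C–H bond energy.
Σ(broken) = 6×D + 2×372 + 3×483 = 2193 + 6D
Σ(formed) = 4×777 + 6×480 = 5988
ΔH = Σ(broken) − Σ(formed) = (2193 + 6D) − (5988) = −3795 + 6D
Setting this equal to −1275 kJ gives 6D = 2520, so D = 420 kJ/mol.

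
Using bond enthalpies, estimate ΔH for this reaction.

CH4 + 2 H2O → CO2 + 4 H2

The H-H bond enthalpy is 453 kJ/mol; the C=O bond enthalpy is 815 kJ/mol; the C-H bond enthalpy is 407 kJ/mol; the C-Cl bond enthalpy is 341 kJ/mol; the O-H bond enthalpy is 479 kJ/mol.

Bonds broken (reactants):
  C-H: 4 × 407 = 1628
  O-H: 4 × 479 = 1916
  Σ(broken) = 3544 kJ
Bonds formed (products):
  C=O: 2 × 815 = 1630
  H-H: 4 × 453 = 1812
  Σ(formed) = 3442 kJ
ΔH = Σ(broken) − Σ(formed) = 3544 − 3442 = +102 kJ

ΔH ≈ +102 kJ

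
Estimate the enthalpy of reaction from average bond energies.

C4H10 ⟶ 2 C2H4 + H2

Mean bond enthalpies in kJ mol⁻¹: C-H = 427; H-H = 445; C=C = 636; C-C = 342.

ΔH ≈ +163 kJ

Bonds broken (reactants):
  C-C: 3 × 342 = 1026
  C-H: 10 × 427 = 4270
  Σ(broken) = 5296 kJ
Bonds formed (products):
  C-H: 8 × 427 = 3416
  C=C: 2 × 636 = 1272
  H-H: 1 × 445 = 445
  Σ(formed) = 5133 kJ
ΔH = Σ(broken) − Σ(formed) = 5296 − 5133 = +163 kJ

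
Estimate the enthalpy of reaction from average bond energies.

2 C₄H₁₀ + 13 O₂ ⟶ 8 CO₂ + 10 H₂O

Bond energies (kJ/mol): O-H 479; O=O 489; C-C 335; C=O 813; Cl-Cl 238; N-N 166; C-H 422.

ΔH ≈ −5781 kJ

Bonds broken (reactants):
  C-C: 6 × 335 = 2010
  C-H: 20 × 422 = 8440
  O=O: 13 × 489 = 6357
  Σ(broken) = 16807 kJ
Bonds formed (products):
  C=O: 16 × 813 = 13008
  O-H: 20 × 479 = 9580
  Σ(formed) = 22588 kJ
ΔH = Σ(broken) − Σ(formed) = 16807 − 22588 = −5781 kJ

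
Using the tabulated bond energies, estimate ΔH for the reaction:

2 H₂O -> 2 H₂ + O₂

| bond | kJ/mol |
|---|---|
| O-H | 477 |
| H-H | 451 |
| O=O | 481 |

Bonds broken (reactants):
  O-H: 4 × 477 = 1908
  Σ(broken) = 1908 kJ
Bonds formed (products):
  H-H: 2 × 451 = 902
  O=O: 1 × 481 = 481
  Σ(formed) = 1383 kJ
ΔH = Σ(broken) − Σ(formed) = 1908 − 1383 = +525 kJ

ΔH ≈ +525 kJ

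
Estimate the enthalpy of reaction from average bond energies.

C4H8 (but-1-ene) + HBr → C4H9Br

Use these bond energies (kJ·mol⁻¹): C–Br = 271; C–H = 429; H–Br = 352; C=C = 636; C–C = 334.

ΔH ≈ −46 kJ

Bonds broken (reactants):
  C–C: 2 × 334 = 668
  C–H: 8 × 429 = 3432
  C=C: 1 × 636 = 636
  H–Br: 1 × 352 = 352
  Σ(broken) = 5088 kJ
Bonds formed (products):
  C–Br: 1 × 271 = 271
  C–C: 3 × 334 = 1002
  C–H: 9 × 429 = 3861
  Σ(formed) = 5134 kJ
ΔH = Σ(broken) − Σ(formed) = 5088 − 5134 = −46 kJ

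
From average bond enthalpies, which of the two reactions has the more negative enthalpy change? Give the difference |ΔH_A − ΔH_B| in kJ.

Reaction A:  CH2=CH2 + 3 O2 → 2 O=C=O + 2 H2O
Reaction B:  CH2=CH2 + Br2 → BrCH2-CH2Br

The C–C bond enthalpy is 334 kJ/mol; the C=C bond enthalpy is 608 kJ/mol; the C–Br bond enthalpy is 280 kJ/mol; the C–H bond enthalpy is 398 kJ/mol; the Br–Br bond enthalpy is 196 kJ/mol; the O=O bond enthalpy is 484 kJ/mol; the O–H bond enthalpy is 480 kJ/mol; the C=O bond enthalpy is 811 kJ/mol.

Reaction A, by 1422 kJ

Reaction A:
  Bonds broken (reactants):
    C–H: 4 × 398 = 1592
    C=C: 1 × 608 = 608
    O=O: 3 × 484 = 1452
    Σ(broken) = 3652 kJ
  Bonds formed (products):
    C=O: 4 × 811 = 3244
    O–H: 4 × 480 = 1920
    Σ(formed) = 5164 kJ
  ΔH_A = 3652 − 5164 = −1512 kJ
Reaction B:
  Bonds broken (reactants):
    Br–Br: 1 × 196 = 196
    C–H: 4 × 398 = 1592
    C=C: 1 × 608 = 608
    Σ(broken) = 2396 kJ
  Bonds formed (products):
    C–Br: 2 × 280 = 560
    C–C: 1 × 334 = 334
    C–H: 4 × 398 = 1592
    Σ(formed) = 2486 kJ
  ΔH_B = 2396 − 2486 = −90 kJ
ΔH_A − ΔH_B = −1422 kJ, so reaction A has the more negative ΔH; |ΔH_A − ΔH_B| = 1422 kJ.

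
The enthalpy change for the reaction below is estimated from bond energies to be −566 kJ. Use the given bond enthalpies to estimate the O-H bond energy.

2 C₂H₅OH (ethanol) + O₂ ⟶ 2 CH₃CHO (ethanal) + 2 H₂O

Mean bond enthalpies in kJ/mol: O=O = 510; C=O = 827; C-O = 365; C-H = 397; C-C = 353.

Let D be the O-H bond energy.
Σ(broken) = 2×353 + 10×397 + 2×365 + 2×D + 1×510 = 5916 + 2D
Σ(formed) = 2×353 + 8×397 + 2×827 + 4×D = 5536 + 4D
ΔH = Σ(broken) − Σ(formed) = (5916 + 2D) − (5536 + 4D) = +380 − 2D
Setting this equal to −566 kJ gives 2D = 946, so D = 473 kJ/mol.

D(O-H) ≈ 473 kJ/mol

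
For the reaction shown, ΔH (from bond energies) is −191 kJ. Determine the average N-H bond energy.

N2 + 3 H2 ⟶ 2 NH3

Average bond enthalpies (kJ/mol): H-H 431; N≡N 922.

D(N-H) ≈ 401 kJ/mol

Let D be the N-H bond energy.
Σ(broken) = 3×431 + 1×922 = 2215
Σ(formed) = 6×D = 6D
ΔH = Σ(broken) − Σ(formed) = (2215) − (6D) = +2215 − 6D
Setting this equal to −191 kJ gives 6D = 2406, so D = 401 kJ/mol.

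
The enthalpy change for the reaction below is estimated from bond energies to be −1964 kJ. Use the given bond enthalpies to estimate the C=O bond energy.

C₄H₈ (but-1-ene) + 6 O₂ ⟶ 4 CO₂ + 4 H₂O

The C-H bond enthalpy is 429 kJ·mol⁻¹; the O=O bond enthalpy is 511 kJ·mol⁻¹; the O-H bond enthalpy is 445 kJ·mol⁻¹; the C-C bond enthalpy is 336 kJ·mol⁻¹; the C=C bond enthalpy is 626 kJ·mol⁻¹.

Let D be the C=O bond energy.
Σ(broken) = 2×336 + 8×429 + 1×626 + 6×511 = 7796
Σ(formed) = 8×D + 8×445 = 3560 + 8D
ΔH = Σ(broken) − Σ(formed) = (7796) − (3560 + 8D) = +4236 − 8D
Setting this equal to −1964 kJ gives 8D = 6200, so D = 775 kJ/mol.

D(C=O) ≈ 775 kJ/mol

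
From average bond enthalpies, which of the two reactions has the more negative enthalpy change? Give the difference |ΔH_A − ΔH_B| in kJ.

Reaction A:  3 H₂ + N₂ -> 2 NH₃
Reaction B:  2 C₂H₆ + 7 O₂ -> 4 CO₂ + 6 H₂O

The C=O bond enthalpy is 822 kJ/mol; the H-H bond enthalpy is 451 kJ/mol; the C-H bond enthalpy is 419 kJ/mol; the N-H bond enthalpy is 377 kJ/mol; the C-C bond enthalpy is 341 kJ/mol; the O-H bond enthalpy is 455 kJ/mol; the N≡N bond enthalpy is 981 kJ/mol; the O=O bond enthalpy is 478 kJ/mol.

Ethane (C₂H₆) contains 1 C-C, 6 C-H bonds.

Reaction B, by 3052 kJ

Reaction A:
  Bonds broken (reactants):
    H-H: 3 × 451 = 1353
    N≡N: 1 × 981 = 981
    Σ(broken) = 2334 kJ
  Bonds formed (products):
    N-H: 6 × 377 = 2262
    Σ(formed) = 2262 kJ
  ΔH_A = 2334 − 2262 = +72 kJ
Reaction B:
  Bonds broken (reactants):
    C-C: 2 × 341 = 682
    C-H: 12 × 419 = 5028
    O=O: 7 × 478 = 3346
    Σ(broken) = 9056 kJ
  Bonds formed (products):
    C=O: 8 × 822 = 6576
    O-H: 12 × 455 = 5460
    Σ(formed) = 12036 kJ
  ΔH_B = 9056 − 12036 = −2980 kJ
ΔH_A − ΔH_B = +3052 kJ, so reaction B has the more negative ΔH; |ΔH_A − ΔH_B| = 3052 kJ.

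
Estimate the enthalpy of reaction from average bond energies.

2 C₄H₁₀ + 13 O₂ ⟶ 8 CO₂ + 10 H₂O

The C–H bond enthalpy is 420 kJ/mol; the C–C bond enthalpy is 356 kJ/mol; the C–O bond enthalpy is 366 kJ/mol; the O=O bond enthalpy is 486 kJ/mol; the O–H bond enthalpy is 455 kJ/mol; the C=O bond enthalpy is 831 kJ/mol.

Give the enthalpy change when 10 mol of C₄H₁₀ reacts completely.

Bonds broken (reactants):
  C–C: 6 × 356 = 2136
  C–H: 20 × 420 = 8400
  O=O: 13 × 486 = 6318
  Σ(broken) = 16854 kJ
Bonds formed (products):
  C=O: 16 × 831 = 13296
  O–H: 20 × 455 = 9100
  Σ(formed) = 22396 kJ
ΔH = Σ(broken) − Σ(formed) = 16854 − 22396 = −5542 kJ
For 5× the reaction as written: 5 × (−5542) = −27710 kJ

ΔH = −27710 kJ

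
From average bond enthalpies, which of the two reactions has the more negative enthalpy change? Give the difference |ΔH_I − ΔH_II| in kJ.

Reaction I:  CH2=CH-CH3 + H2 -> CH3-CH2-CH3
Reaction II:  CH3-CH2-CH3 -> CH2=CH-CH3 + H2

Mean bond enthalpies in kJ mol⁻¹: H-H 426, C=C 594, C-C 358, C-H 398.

Reaction I:
  Bonds broken (reactants):
    C-C: 1 × 358 = 358
    C-H: 6 × 398 = 2388
    C=C: 1 × 594 = 594
    H-H: 1 × 426 = 426
    Σ(broken) = 3766 kJ
  Bonds formed (products):
    C-C: 2 × 358 = 716
    C-H: 8 × 398 = 3184
    Σ(formed) = 3900 kJ
  ΔH_I = 3766 − 3900 = −134 kJ
Reaction II:
  Bonds broken (reactants):
    C-C: 2 × 358 = 716
    C-H: 8 × 398 = 3184
    Σ(broken) = 3900 kJ
  Bonds formed (products):
    C-C: 1 × 358 = 358
    C-H: 6 × 398 = 2388
    C=C: 1 × 594 = 594
    H-H: 1 × 426 = 426
    Σ(formed) = 3766 kJ
  ΔH_II = 3900 − 3766 = +134 kJ
ΔH_I − ΔH_II = −268 kJ, so reaction I has the more negative ΔH; |ΔH_I − ΔH_II| = 268 kJ.

Reaction I, by 268 kJ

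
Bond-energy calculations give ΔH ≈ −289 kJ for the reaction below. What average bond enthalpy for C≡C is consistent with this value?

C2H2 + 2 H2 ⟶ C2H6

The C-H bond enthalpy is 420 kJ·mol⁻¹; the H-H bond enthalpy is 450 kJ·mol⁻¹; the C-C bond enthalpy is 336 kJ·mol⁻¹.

D(C≡C) ≈ 827 kJ/mol

Let D be the C≡C bond energy.
Σ(broken) = 1×D + 2×420 + 2×450 = 1740 + D
Σ(formed) = 1×336 + 6×420 = 2856
ΔH = Σ(broken) − Σ(formed) = (1740 + D) − (2856) = −1116 + D
Setting this equal to −289 kJ gives D = 827 kJ/mol.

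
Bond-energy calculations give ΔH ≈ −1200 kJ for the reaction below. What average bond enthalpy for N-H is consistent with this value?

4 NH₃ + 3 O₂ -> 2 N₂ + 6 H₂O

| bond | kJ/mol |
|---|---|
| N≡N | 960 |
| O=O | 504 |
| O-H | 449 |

D(N-H) ≈ 383 kJ/mol

Let D be the N-H bond energy.
Σ(broken) = 12×D + 3×504 = 1512 + 12D
Σ(formed) = 2×960 + 12×449 = 7308
ΔH = Σ(broken) − Σ(formed) = (1512 + 12D) − (7308) = −5796 + 12D
Setting this equal to −1200 kJ gives 12D = 4596, so D = 383 kJ/mol.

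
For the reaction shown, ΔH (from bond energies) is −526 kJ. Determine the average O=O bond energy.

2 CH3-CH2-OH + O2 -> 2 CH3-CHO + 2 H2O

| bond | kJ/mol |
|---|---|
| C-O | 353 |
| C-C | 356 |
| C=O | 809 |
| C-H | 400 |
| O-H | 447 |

D(O=O) ≈ 480 kJ/mol

Let D be the O=O bond energy.
Σ(broken) = 2×356 + 10×400 + 2×353 + 2×447 + 1×D = 6312 + D
Σ(formed) = 2×356 + 8×400 + 2×809 + 4×447 = 7318
ΔH = Σ(broken) − Σ(formed) = (6312 + D) − (7318) = −1006 + D
Setting this equal to −526 kJ gives D = 480 kJ/mol.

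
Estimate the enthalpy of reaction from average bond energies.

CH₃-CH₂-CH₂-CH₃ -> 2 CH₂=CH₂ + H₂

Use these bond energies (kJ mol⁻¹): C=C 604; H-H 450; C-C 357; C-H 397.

ΔH ≈ +207 kJ

Bonds broken (reactants):
  C-C: 3 × 357 = 1071
  C-H: 10 × 397 = 3970
  Σ(broken) = 5041 kJ
Bonds formed (products):
  C-H: 8 × 397 = 3176
  C=C: 2 × 604 = 1208
  H-H: 1 × 450 = 450
  Σ(formed) = 4834 kJ
ΔH = Σ(broken) − Σ(formed) = 5041 − 4834 = +207 kJ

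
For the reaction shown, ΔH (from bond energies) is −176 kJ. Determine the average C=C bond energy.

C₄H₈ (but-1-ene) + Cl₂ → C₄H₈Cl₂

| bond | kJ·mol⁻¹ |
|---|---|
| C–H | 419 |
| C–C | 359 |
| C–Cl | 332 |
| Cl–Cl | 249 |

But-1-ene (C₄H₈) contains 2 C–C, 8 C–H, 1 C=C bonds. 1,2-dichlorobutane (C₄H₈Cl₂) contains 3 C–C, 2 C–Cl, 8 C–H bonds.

D(C=C) ≈ 598 kJ/mol

Let D be the C=C bond energy.
Σ(broken) = 2×359 + 8×419 + 1×D + 1×249 = 4319 + D
Σ(formed) = 3×359 + 2×332 + 8×419 = 5093
ΔH = Σ(broken) − Σ(formed) = (4319 + D) − (5093) = −774 + D
Setting this equal to −176 kJ gives D = 598 kJ/mol.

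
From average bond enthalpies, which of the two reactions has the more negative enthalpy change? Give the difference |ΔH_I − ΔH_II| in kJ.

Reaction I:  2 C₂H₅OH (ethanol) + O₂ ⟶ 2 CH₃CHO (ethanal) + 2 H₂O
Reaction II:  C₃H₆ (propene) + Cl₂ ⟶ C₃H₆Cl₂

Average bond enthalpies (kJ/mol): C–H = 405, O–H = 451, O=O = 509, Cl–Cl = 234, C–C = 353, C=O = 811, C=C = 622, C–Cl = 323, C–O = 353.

Reaction I, by 356 kJ

Reaction I:
  Bonds broken (reactants):
    C–C: 2 × 353 = 706
    C–H: 10 × 405 = 4050
    C–O: 2 × 353 = 706
    O–H: 2 × 451 = 902
    O=O: 1 × 509 = 509
    Σ(broken) = 6873 kJ
  Bonds formed (products):
    C–C: 2 × 353 = 706
    C–H: 8 × 405 = 3240
    C=O: 2 × 811 = 1622
    O–H: 4 × 451 = 1804
    Σ(formed) = 7372 kJ
  ΔH_I = 6873 − 7372 = −499 kJ
Reaction II:
  Bonds broken (reactants):
    C–C: 1 × 353 = 353
    C–H: 6 × 405 = 2430
    C=C: 1 × 622 = 622
    Cl–Cl: 1 × 234 = 234
    Σ(broken) = 3639 kJ
  Bonds formed (products):
    C–C: 2 × 353 = 706
    C–Cl: 2 × 323 = 646
    C–H: 6 × 405 = 2430
    Σ(formed) = 3782 kJ
  ΔH_II = 3639 − 3782 = −143 kJ
ΔH_I − ΔH_II = −356 kJ, so reaction I has the more negative ΔH; |ΔH_I − ΔH_II| = 356 kJ.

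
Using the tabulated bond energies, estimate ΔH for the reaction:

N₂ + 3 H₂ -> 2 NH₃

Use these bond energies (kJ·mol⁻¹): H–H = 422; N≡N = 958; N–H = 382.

Bonds broken (reactants):
  H–H: 3 × 422 = 1266
  N≡N: 1 × 958 = 958
  Σ(broken) = 2224 kJ
Bonds formed (products):
  N–H: 6 × 382 = 2292
  Σ(formed) = 2292 kJ
ΔH = Σ(broken) − Σ(formed) = 2224 − 2292 = −68 kJ

ΔH ≈ −68 kJ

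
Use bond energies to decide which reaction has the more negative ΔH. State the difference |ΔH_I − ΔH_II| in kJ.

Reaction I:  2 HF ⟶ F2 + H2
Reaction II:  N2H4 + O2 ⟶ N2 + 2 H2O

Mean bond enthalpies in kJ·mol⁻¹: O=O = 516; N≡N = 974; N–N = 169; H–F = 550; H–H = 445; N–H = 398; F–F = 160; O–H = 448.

Reaction I:
  Bonds broken (reactants):
    H–F: 2 × 550 = 1100
    Σ(broken) = 1100 kJ
  Bonds formed (products):
    F–F: 1 × 160 = 160
    H–H: 1 × 445 = 445
    Σ(formed) = 605 kJ
  ΔH_I = 1100 − 605 = +495 kJ
Reaction II:
  Bonds broken (reactants):
    N–H: 4 × 398 = 1592
    N–N: 1 × 169 = 169
    O=O: 1 × 516 = 516
    Σ(broken) = 2277 kJ
  Bonds formed (products):
    N≡N: 1 × 974 = 974
    O–H: 4 × 448 = 1792
    Σ(formed) = 2766 kJ
  ΔH_II = 2277 − 2766 = −489 kJ
ΔH_I − ΔH_II = +984 kJ, so reaction II has the more negative ΔH; |ΔH_I − ΔH_II| = 984 kJ.

Reaction II, by 984 kJ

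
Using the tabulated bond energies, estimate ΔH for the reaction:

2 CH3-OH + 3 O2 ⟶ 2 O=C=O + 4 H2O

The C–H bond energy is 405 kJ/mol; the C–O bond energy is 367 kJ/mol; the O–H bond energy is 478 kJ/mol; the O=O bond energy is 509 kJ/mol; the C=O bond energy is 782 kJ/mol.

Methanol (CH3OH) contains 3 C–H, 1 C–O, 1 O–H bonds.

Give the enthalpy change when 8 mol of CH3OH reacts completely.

ΔH = −5220 kJ

Bonds broken (reactants):
  C–H: 6 × 405 = 2430
  C–O: 2 × 367 = 734
  O–H: 2 × 478 = 956
  O=O: 3 × 509 = 1527
  Σ(broken) = 5647 kJ
Bonds formed (products):
  C=O: 4 × 782 = 3128
  O–H: 8 × 478 = 3824
  Σ(formed) = 6952 kJ
ΔH = Σ(broken) − Σ(formed) = 5647 − 6952 = −1305 kJ
For 4× the reaction as written: 4 × (−1305) = −5220 kJ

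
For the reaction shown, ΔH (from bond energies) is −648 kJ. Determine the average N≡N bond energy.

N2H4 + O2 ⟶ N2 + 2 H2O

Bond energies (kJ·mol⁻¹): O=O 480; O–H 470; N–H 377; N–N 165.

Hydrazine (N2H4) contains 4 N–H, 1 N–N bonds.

D(N≡N) ≈ 921 kJ/mol

Let D be the N≡N bond energy.
Σ(broken) = 4×377 + 1×165 + 1×480 = 2153
Σ(formed) = 1×D + 4×470 = 1880 + D
ΔH = Σ(broken) − Σ(formed) = (2153) − (1880 + D) = +273 − D
Setting this equal to −648 kJ gives D = 921 kJ/mol.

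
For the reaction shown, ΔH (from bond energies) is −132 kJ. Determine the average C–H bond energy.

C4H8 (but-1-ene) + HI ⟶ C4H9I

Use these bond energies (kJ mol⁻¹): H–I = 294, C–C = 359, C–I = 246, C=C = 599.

Let D be the C–H bond energy.
Σ(broken) = 2×359 + 8×D + 1×599 + 1×294 = 1611 + 8D
Σ(formed) = 3×359 + 9×D + 1×246 = 1323 + 9D
ΔH = Σ(broken) − Σ(formed) = (1611 + 8D) − (1323 + 9D) = +288 − D
Setting this equal to −132 kJ gives D = 420 kJ/mol.

D(C–H) ≈ 420 kJ/mol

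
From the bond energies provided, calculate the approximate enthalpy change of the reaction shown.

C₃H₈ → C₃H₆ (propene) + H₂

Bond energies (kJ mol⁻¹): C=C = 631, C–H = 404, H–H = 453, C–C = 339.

ΔH ≈ +63 kJ

Bonds broken (reactants):
  C–C: 2 × 339 = 678
  C–H: 8 × 404 = 3232
  Σ(broken) = 3910 kJ
Bonds formed (products):
  C–C: 1 × 339 = 339
  C–H: 6 × 404 = 2424
  C=C: 1 × 631 = 631
  H–H: 1 × 453 = 453
  Σ(formed) = 3847 kJ
ΔH = Σ(broken) − Σ(formed) = 3910 − 3847 = +63 kJ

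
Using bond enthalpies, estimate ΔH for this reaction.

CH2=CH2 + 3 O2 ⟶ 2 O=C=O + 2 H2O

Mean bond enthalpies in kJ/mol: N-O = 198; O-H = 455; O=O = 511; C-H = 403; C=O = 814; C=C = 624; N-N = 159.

Bonds broken (reactants):
  C-H: 4 × 403 = 1612
  C=C: 1 × 624 = 624
  O=O: 3 × 511 = 1533
  Σ(broken) = 3769 kJ
Bonds formed (products):
  C=O: 4 × 814 = 3256
  O-H: 4 × 455 = 1820
  Σ(formed) = 5076 kJ
ΔH = Σ(broken) − Σ(formed) = 3769 − 5076 = −1307 kJ

ΔH ≈ −1307 kJ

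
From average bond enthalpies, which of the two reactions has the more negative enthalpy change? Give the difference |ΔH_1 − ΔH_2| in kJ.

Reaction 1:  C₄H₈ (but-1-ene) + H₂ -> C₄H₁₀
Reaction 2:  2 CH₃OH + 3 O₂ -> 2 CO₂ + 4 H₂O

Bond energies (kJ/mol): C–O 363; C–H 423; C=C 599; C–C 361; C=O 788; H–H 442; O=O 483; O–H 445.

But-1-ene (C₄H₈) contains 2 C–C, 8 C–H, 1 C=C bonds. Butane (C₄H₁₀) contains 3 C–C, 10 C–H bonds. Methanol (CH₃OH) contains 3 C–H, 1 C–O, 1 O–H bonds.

Reaction 2, by 943 kJ

Reaction 1:
  Bonds broken (reactants):
    C–C: 2 × 361 = 722
    C–H: 8 × 423 = 3384
    C=C: 1 × 599 = 599
    H–H: 1 × 442 = 442
    Σ(broken) = 5147 kJ
  Bonds formed (products):
    C–C: 3 × 361 = 1083
    C–H: 10 × 423 = 4230
    Σ(formed) = 5313 kJ
  ΔH_1 = 5147 − 5313 = −166 kJ
Reaction 2:
  Bonds broken (reactants):
    C–H: 6 × 423 = 2538
    C–O: 2 × 363 = 726
    O–H: 2 × 445 = 890
    O=O: 3 × 483 = 1449
    Σ(broken) = 5603 kJ
  Bonds formed (products):
    C=O: 4 × 788 = 3152
    O–H: 8 × 445 = 3560
    Σ(formed) = 6712 kJ
  ΔH_2 = 5603 − 6712 = −1109 kJ
ΔH_1 − ΔH_2 = +943 kJ, so reaction 2 has the more negative ΔH; |ΔH_1 − ΔH_2| = 943 kJ.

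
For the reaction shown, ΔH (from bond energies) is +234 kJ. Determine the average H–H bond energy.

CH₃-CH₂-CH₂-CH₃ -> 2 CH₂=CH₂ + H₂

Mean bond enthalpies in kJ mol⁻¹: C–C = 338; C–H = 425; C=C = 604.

Let D be the H–H bond energy.
Σ(broken) = 3×338 + 10×425 = 5264
Σ(formed) = 8×425 + 2×604 + 1×D = 4608 + D
ΔH = Σ(broken) − Σ(formed) = (5264) − (4608 + D) = +656 − D
Setting this equal to +234 kJ gives D = 422 kJ/mol.

D(H–H) ≈ 422 kJ/mol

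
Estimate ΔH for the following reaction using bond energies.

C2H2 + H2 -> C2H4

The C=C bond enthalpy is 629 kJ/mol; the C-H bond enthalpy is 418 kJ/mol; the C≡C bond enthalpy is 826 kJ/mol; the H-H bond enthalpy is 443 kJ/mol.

ΔH ≈ −196 kJ

Bonds broken (reactants):
  C≡C: 1 × 826 = 826
  C-H: 2 × 418 = 836
  H-H: 1 × 443 = 443
  Σ(broken) = 2105 kJ
Bonds formed (products):
  C-H: 4 × 418 = 1672
  C=C: 1 × 629 = 629
  Σ(formed) = 2301 kJ
ΔH = Σ(broken) − Σ(formed) = 2105 − 2301 = −196 kJ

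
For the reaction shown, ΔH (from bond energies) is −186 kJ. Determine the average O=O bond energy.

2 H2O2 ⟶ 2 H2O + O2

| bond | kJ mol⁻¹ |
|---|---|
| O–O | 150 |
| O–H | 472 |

Let D be the O=O bond energy.
Σ(broken) = 4×472 + 2×150 = 2188
Σ(formed) = 4×472 + 1×D = 1888 + D
ΔH = Σ(broken) − Σ(formed) = (2188) − (1888 + D) = +300 − D
Setting this equal to −186 kJ gives D = 486 kJ/mol.

D(O=O) ≈ 486 kJ/mol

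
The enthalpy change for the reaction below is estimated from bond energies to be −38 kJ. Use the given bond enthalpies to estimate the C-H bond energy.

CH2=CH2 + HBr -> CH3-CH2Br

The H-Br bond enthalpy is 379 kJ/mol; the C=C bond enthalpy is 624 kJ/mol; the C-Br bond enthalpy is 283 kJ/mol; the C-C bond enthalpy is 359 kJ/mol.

D(C-H) ≈ 399 kJ/mol

Let D be the C-H bond energy.
Σ(broken) = 4×D + 1×624 + 1×379 = 1003 + 4D
Σ(formed) = 1×283 + 1×359 + 5×D = 642 + 5D
ΔH = Σ(broken) − Σ(formed) = (1003 + 4D) − (642 + 5D) = +361 − D
Setting this equal to −38 kJ gives D = 399 kJ/mol.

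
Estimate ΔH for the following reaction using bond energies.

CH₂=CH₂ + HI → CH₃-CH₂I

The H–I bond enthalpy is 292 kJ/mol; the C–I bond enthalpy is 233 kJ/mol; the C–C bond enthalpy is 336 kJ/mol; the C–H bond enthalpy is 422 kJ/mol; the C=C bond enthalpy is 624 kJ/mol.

ΔH ≈ −75 kJ

Bonds broken (reactants):
  C–H: 4 × 422 = 1688
  C=C: 1 × 624 = 624
  H–I: 1 × 292 = 292
  Σ(broken) = 2604 kJ
Bonds formed (products):
  C–C: 1 × 336 = 336
  C–H: 5 × 422 = 2110
  C–I: 1 × 233 = 233
  Σ(formed) = 2679 kJ
ΔH = Σ(broken) − Σ(formed) = 2604 − 2679 = −75 kJ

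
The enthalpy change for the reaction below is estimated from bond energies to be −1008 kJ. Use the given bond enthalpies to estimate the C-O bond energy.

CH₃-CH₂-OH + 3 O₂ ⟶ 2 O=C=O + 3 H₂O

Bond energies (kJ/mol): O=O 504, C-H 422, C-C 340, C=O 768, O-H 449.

Let D be the C-O bond energy.
Σ(broken) = 1×340 + 5×422 + 1×D + 1×449 + 3×504 = 4411 + D
Σ(formed) = 4×768 + 6×449 = 5766
ΔH = Σ(broken) − Σ(formed) = (4411 + D) − (5766) = −1355 + D
Setting this equal to −1008 kJ gives D = 347 kJ/mol.

D(C-O) ≈ 347 kJ/mol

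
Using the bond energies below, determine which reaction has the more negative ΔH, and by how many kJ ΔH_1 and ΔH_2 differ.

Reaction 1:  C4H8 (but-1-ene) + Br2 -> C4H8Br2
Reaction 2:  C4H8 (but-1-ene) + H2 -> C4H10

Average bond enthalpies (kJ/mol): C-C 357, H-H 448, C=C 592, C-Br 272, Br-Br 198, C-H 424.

Reaction 2, by 54 kJ

Reaction 1:
  Bonds broken (reactants):
    Br-Br: 1 × 198 = 198
    C-C: 2 × 357 = 714
    C-H: 8 × 424 = 3392
    C=C: 1 × 592 = 592
    Σ(broken) = 4896 kJ
  Bonds formed (products):
    C-Br: 2 × 272 = 544
    C-C: 3 × 357 = 1071
    C-H: 8 × 424 = 3392
    Σ(formed) = 5007 kJ
  ΔH_1 = 4896 − 5007 = −111 kJ
Reaction 2:
  Bonds broken (reactants):
    C-C: 2 × 357 = 714
    C-H: 8 × 424 = 3392
    C=C: 1 × 592 = 592
    H-H: 1 × 448 = 448
    Σ(broken) = 5146 kJ
  Bonds formed (products):
    C-C: 3 × 357 = 1071
    C-H: 10 × 424 = 4240
    Σ(formed) = 5311 kJ
  ΔH_2 = 5146 − 5311 = −165 kJ
ΔH_1 − ΔH_2 = +54 kJ, so reaction 2 has the more negative ΔH; |ΔH_1 − ΔH_2| = 54 kJ.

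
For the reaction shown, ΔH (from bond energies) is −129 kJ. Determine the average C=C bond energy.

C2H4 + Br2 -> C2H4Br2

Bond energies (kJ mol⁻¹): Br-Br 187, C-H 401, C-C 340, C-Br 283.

D(C=C) ≈ 590 kJ/mol

Let D be the C=C bond energy.
Σ(broken) = 1×187 + 4×401 + 1×D = 1791 + D
Σ(formed) = 2×283 + 1×340 + 4×401 = 2510
ΔH = Σ(broken) − Σ(formed) = (1791 + D) − (2510) = −719 + D
Setting this equal to −129 kJ gives D = 590 kJ/mol.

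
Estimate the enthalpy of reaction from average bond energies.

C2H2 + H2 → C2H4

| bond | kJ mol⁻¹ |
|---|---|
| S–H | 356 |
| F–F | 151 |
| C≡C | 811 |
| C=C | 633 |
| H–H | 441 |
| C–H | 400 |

ΔH ≈ −181 kJ

Bonds broken (reactants):
  C≡C: 1 × 811 = 811
  C–H: 2 × 400 = 800
  H–H: 1 × 441 = 441
  Σ(broken) = 2052 kJ
Bonds formed (products):
  C–H: 4 × 400 = 1600
  C=C: 1 × 633 = 633
  Σ(formed) = 2233 kJ
ΔH = Σ(broken) − Σ(formed) = 2052 − 2233 = −181 kJ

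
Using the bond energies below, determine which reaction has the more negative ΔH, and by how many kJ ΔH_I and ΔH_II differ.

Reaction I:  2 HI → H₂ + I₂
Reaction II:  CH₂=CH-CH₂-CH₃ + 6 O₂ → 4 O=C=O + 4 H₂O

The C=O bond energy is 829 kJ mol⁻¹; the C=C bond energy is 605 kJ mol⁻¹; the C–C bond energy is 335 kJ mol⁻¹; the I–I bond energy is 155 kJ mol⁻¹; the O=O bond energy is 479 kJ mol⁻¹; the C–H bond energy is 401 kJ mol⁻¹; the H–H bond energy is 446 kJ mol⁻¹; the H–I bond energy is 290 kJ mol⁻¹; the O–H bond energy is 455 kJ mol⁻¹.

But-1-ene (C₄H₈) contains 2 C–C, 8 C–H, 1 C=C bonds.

Reaction I:
  Bonds broken (reactants):
    H–I: 2 × 290 = 580
    Σ(broken) = 580 kJ
  Bonds formed (products):
    H–H: 1 × 446 = 446
    I–I: 1 × 155 = 155
    Σ(formed) = 601 kJ
  ΔH_I = 580 − 601 = −21 kJ
Reaction II:
  Bonds broken (reactants):
    C–C: 2 × 335 = 670
    C–H: 8 × 401 = 3208
    C=C: 1 × 605 = 605
    O=O: 6 × 479 = 2874
    Σ(broken) = 7357 kJ
  Bonds formed (products):
    C=O: 8 × 829 = 6632
    O–H: 8 × 455 = 3640
    Σ(formed) = 10272 kJ
  ΔH_II = 7357 − 10272 = −2915 kJ
ΔH_I − ΔH_II = +2894 kJ, so reaction II has the more negative ΔH; |ΔH_I − ΔH_II| = 2894 kJ.

Reaction II, by 2894 kJ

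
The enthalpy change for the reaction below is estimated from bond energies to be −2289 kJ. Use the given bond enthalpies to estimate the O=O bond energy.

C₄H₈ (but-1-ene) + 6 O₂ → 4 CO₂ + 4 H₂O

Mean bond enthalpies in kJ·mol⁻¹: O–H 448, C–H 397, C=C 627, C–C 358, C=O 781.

Let D be the O=O bond energy.
Σ(broken) = 2×358 + 8×397 + 1×627 + 6×D = 4519 + 6D
Σ(formed) = 8×781 + 8×448 = 9832
ΔH = Σ(broken) − Σ(formed) = (4519 + 6D) − (9832) = −5313 + 6D
Setting this equal to −2289 kJ gives 6D = 3024, so D = 504 kJ/mol.

D(O=O) ≈ 504 kJ/mol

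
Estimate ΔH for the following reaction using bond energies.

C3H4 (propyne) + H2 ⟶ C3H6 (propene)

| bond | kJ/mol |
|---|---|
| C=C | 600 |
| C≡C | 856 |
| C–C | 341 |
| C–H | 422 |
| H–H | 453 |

Bonds broken (reactants):
  C≡C: 1 × 856 = 856
  C–C: 1 × 341 = 341
  C–H: 4 × 422 = 1688
  H–H: 1 × 453 = 453
  Σ(broken) = 3338 kJ
Bonds formed (products):
  C–C: 1 × 341 = 341
  C–H: 6 × 422 = 2532
  C=C: 1 × 600 = 600
  Σ(formed) = 3473 kJ
ΔH = Σ(broken) − Σ(formed) = 3338 − 3473 = −135 kJ

ΔH ≈ −135 kJ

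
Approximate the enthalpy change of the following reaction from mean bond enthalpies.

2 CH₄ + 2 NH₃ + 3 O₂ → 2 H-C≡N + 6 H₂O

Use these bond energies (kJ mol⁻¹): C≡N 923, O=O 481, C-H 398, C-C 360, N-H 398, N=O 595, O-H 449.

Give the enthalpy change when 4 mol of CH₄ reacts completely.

ΔH = −2030 kJ

Bonds broken (reactants):
  C-H: 8 × 398 = 3184
  N-H: 6 × 398 = 2388
  O=O: 3 × 481 = 1443
  Σ(broken) = 7015 kJ
Bonds formed (products):
  C≡N: 2 × 923 = 1846
  C-H: 2 × 398 = 796
  O-H: 12 × 449 = 5388
  Σ(formed) = 8030 kJ
ΔH = Σ(broken) − Σ(formed) = 7015 − 8030 = −1015 kJ
For 2× the reaction as written: 2 × (−1015) = −2030 kJ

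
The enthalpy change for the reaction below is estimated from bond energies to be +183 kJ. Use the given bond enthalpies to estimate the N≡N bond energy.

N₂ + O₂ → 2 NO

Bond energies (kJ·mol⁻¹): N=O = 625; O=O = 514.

D(N≡N) ≈ 919 kJ/mol

Let D be the N≡N bond energy.
Σ(broken) = 1×D + 1×514 = 514 + D
Σ(formed) = 2×625 = 1250
ΔH = Σ(broken) − Σ(formed) = (514 + D) − (1250) = −736 + D
Setting this equal to +183 kJ gives D = 919 kJ/mol.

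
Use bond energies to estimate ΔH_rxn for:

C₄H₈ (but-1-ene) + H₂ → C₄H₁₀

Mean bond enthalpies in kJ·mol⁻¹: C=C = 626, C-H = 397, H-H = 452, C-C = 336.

ΔH ≈ −52 kJ

Bonds broken (reactants):
  C-C: 2 × 336 = 672
  C-H: 8 × 397 = 3176
  C=C: 1 × 626 = 626
  H-H: 1 × 452 = 452
  Σ(broken) = 4926 kJ
Bonds formed (products):
  C-C: 3 × 336 = 1008
  C-H: 10 × 397 = 3970
  Σ(formed) = 4978 kJ
ΔH = Σ(broken) − Σ(formed) = 4926 − 4978 = −52 kJ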